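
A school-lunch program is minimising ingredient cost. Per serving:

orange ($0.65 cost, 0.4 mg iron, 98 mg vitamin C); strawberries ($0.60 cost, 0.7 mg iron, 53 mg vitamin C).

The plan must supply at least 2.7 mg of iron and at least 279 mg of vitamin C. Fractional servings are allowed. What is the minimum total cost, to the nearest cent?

$2.65

At the optimum either one food covers both requirements or two foods hit both targets exactly; no other combination can be cheaper.
orange only: max(2.7/0.4, 279/98) = 6.75 servings → $4.39.
strawberries only: max(2.7/0.7, 279/53) = 5.264 servings → $3.16.
orange + strawberries with both tight: 1.101 servings and 3.228 servings → $2.65.
Cheapest feasible corner: $2.65.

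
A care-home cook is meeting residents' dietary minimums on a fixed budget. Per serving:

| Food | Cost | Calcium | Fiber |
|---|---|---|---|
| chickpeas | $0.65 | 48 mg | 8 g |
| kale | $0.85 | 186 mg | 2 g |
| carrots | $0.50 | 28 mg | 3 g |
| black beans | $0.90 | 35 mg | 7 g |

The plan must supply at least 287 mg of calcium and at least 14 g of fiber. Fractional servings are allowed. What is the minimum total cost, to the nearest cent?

$1.94

chickpeas only: max(287/48, 14/8) = 5.979 servings → $3.89.
kale only: max(287/186, 14/2) = 7 servings → $5.95.
carrots only: max(287/28, 14/3) = 10.25 servings → $5.12.
black beans only: max(287/35, 14/7) = 8.2 servings → $7.38.
chickpeas + kale with both tight: 1.458 servings and 1.167 servings → $1.94.
chickpeas + carrots: intersection lies outside the first quadrant.
chickpeas + black beans: the both-tight solution has a negative serving — not a feasible corner.
kale + carrots with both tight: 0.9343 servings and 4.044 servings → $2.82.
kale + black beans with both tight: 1.233 servings and 1.648 servings → $2.53.
carrots + black beans with both targets exact would need a negative amount; discard.
The minimum over all feasible corners is $1.94.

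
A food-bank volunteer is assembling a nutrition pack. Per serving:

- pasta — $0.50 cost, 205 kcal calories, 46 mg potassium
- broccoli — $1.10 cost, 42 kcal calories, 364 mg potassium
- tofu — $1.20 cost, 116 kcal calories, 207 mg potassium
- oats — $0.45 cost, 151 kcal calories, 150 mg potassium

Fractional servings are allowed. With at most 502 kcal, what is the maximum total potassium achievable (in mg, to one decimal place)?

4350.7 mg

Potassium per kcal: broccoli 8.667, tofu 1.784, oats 0.9934, pasta 0.2244.
With no serving limits, spend the whole calories allowance on broccoli: 502 kcal / 42 kcal × 364 mg = 4350.7 mg.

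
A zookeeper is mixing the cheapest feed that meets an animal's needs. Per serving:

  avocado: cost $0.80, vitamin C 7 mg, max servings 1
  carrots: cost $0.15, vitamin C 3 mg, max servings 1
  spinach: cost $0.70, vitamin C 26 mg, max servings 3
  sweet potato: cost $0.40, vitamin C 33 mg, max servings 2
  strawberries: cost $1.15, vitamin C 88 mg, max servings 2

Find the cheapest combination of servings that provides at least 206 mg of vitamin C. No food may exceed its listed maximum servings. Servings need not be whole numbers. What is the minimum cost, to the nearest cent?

Cost per mg of vitamin C: sweet potato $0.0121, strawberries $0.0131, spinach $0.0269, carrots $0.0500, avocado $0.1143.
Take 2 servings of sweet potato: +66.0 mg vitamin C for $0.80 (total $0.80, still need 140.0 mg).
Take 1.591 servings of strawberries: +140.0 mg vitamin C for $1.83 (total $2.63, still need 0.0 mg).
Filling from the cheapest source first is optimal under one linear minimum: $2.63.

$2.63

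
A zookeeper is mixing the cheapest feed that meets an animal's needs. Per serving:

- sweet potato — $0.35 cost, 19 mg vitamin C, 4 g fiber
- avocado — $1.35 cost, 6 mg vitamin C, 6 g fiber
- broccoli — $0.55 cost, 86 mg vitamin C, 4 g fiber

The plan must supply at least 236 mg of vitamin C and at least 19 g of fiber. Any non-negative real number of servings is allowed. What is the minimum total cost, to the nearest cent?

Compare the cost at each extreme point of the feasible region.
sweet potato only: max(236/19, 19/4) = 12.42 servings → $4.35.
avocado only: max(236/6, 19/6) = 39.33 servings → $53.10.
broccoli only: max(236/86, 19/4) = 4.75 servings → $2.61.
sweet potato + avocado: the both-tight solution has a negative serving — not a feasible corner.
sweet potato + broccoli with both tight: 2.575 servings and 2.175 servings → $2.10.
avocado + broccoli with both tight: 1.402 servings and 2.646 servings → $3.35.
The minimum over all feasible corners is $2.10.

$2.10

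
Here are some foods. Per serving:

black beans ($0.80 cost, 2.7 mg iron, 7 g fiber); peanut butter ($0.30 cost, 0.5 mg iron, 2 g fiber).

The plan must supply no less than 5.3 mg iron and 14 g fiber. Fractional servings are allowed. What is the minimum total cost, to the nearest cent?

$1.60

black beans only: max(5.3/2.7, 14/7) = 2 servings → $1.60.
peanut butter only: max(5.3/0.5, 14/2) = 10.6 servings → $3.18.
black beans + peanut butter with both tight: 1.895 servings and 0.3684 servings → $1.63.
The minimum over all feasible corners is $1.60.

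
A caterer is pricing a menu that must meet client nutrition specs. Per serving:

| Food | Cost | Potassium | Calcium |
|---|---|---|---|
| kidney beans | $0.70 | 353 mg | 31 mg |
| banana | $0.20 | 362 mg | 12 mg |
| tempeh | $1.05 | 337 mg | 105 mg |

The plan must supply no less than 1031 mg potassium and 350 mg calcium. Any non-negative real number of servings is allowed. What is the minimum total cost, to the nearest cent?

$3.50

With two linear requirements the optimum uses one or two foods; enumerate the corners.
kidney beans only: max(1031/353, 350/31) = 11.29 servings → $7.90.
banana only: max(1031/362, 350/12) = 29.17 servings → $5.83.
tempeh only: max(1031/337, 350/105) = 3.333 servings → $3.50.
kidney beans + banana: the both-tight solution has a negative serving — not a feasible corner.
kidney beans + tempeh: the both-tight solution has a negative serving — not a feasible corner.
banana + tempeh with both targets exact would need a negative amount; discard.
The minimum over all feasible corners is $3.50.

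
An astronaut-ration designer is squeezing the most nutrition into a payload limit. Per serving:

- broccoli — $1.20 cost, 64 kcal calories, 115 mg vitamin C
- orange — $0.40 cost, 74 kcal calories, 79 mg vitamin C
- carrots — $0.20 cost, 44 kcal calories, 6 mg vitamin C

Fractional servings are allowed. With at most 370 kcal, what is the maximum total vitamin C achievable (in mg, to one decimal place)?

664.8 mg

Vitamin C per kcal: broccoli 1.797, orange 1.068, carrots 0.1364.
With no serving limits, spend the whole calories allowance on broccoli: 370 kcal / 64 kcal × 115 mg = 664.8 mg.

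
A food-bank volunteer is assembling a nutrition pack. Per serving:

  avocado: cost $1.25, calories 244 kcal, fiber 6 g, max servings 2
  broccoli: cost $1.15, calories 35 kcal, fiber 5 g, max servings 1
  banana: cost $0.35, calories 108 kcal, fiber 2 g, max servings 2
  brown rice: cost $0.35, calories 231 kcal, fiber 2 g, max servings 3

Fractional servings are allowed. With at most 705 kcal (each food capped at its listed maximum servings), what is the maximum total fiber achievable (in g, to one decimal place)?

Fiber per kcal: broccoli 0.1429, avocado 0.02459, banana 0.01852, brown rice 0.008658.
Take 1 serving of broccoli: uses 35 kcal, +5.0 g fiber (running total 5.0 g).
Take 2 servings of avocado: uses 488 kcal, +12.0 g fiber (running total 17.0 g).
Take 1.685 servings of banana: uses 182 kcal, +3.4 g fiber (running total 20.4 g).
Filling greedily by fiber-per-kcal is optimal for one linear limit, giving 20.4 g.

20.4 g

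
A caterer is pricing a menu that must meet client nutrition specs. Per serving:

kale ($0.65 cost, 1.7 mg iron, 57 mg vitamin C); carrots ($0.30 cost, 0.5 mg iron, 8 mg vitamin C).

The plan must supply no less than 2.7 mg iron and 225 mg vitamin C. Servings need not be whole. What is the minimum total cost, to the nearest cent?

$2.57

This is a tiny linear program; its minimum lies at a vertex of the feasible set. List the vertices and price them.
kale only: max(2.7/1.7, 225/57) = 3.947 servings → $2.57.
carrots only: max(2.7/0.5, 225/8) = 28.12 servings → $8.44.
kale + carrots with both targets exact would need a negative amount; discard.
So the least-cost plan costs $2.57.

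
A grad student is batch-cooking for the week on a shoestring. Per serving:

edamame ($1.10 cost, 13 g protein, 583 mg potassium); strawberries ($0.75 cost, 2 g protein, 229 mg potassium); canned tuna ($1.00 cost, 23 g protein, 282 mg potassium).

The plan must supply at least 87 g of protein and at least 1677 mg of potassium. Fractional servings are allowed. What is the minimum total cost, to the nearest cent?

$4.55

Minimising a linear cost over {protein ≥ 87, potassium ≥ 1677, servings ≥ 0} — the optimum is at a vertex, using one or two foods.
edamame only: max(87/13, 1677/583) = 6.692 servings → $7.36.
strawberries only: max(87/2, 1677/229) = 43.5 servings → $32.62.
canned tuna only: max(87/23, 1677/282) = 5.947 servings → $5.95.
edamame + strawberries with both targets exact would need a negative amount; discard.
edamame + canned tuna with both tight: 1.441 servings and 2.968 servings → $4.55.
strawberries + canned tuna with both tight: 2.985 servings and 3.523 servings → $5.76.
So the least-cost plan costs $4.55.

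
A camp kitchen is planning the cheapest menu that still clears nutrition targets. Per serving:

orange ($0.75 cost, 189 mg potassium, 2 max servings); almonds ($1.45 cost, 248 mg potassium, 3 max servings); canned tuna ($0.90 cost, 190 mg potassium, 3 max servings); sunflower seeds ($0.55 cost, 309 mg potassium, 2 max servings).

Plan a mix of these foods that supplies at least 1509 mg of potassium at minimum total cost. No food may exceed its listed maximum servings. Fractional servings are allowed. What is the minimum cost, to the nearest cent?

Cost per mg of potassium: sunflower seeds $0.0018, orange $0.0040, canned tuna $0.0047, almonds $0.0058.
Take 2 servings of sunflower seeds: +618.0 mg potassium for $1.10 (total $1.10, still need 891.0 mg).
Take 2 servings of orange: +378.0 mg potassium for $1.50 (total $2.60, still need 513.0 mg).
Take 2.7 servings of canned tuna: +513.0 mg potassium for $2.43 (total $5.03, still need 0.0 mg).
Filling from the cheapest source first is optimal under one linear minimum: $5.03.

$5.03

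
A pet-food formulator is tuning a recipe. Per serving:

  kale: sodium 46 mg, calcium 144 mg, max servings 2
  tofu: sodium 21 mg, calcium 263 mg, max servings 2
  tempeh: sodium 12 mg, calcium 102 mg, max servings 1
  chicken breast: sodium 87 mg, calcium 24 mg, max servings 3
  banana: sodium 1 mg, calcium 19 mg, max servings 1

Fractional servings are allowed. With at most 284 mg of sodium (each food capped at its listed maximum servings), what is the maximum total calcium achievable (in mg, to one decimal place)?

972.8 mg

Calcium per mg sodium: banana 19, tofu 12.52, tempeh 8.5, kale 3.13, chicken breast 0.2759.
Take 1 serving of banana: uses 1 mg sodium, +19.0 mg calcium (running total 19.0 mg).
Take 2 servings of tofu: uses 42 mg sodium, +526.0 mg calcium (running total 545.0 mg).
Take 1 serving of tempeh: uses 12 mg sodium, +102.0 mg calcium (running total 647.0 mg).
Take 2 servings of kale: uses 92 mg sodium, +288.0 mg calcium (running total 935.0 mg).
Take 1.575 servings of chicken breast: uses 137 mg sodium, +37.8 mg calcium (running total 972.8 mg).
Greedy by best ratio exhausts the sodium allowance optimally: 972.8 mg.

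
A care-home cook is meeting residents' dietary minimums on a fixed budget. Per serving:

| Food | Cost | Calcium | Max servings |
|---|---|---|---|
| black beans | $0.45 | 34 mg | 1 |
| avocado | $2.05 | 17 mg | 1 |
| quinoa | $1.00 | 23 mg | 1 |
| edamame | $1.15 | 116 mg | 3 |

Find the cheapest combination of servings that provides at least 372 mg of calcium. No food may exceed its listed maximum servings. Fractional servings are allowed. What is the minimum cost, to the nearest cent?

$3.77

Cost per mg of calcium: edamame $0.0099, black beans $0.0132, quinoa $0.0435, avocado $0.1206.
Take 3 servings of edamame: +348.0 mg calcium for $3.45 (total $3.45, still need 24.0 mg).
Take 0.7059 servings of black beans: +24.0 mg calcium for $0.32 (total $3.77, still need 0.0 mg).
Greedy by cheapest-per-mg is optimal for a single linear constraint, so the minimum cost is $3.77.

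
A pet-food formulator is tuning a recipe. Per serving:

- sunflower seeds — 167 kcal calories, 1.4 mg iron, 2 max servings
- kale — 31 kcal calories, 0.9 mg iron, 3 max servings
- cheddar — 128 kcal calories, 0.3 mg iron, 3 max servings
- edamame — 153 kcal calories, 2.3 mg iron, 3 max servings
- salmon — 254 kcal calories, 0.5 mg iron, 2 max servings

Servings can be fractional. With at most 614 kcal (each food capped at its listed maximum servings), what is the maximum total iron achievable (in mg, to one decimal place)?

Iron per kcal: kale 0.02903, edamame 0.01503, sunflower seeds 0.008383, cheddar 0.002344, salmon 0.001969.
Take 3 servings of kale: uses 93 kcal, +2.7 mg iron (running total 2.7 mg).
Take 3 servings of edamame: uses 459 kcal, +6.9 mg iron (running total 9.6 mg).
Take 0.3713 servings of sunflower seeds: uses 62 kcal, +0.5 mg iron (running total 10.1 mg).
Greedy by best ratio exhausts the calories allowance optimally: 10.1 mg.

10.1 mg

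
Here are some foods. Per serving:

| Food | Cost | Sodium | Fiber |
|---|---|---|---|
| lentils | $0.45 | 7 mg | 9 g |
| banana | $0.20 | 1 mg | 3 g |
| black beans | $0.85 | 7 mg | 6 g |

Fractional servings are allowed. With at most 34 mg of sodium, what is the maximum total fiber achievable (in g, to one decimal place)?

Fiber per mg sodium: banana 3, lentils 1.286, black beans 0.8571.
With no serving limits, spend the whole sodium allowance on banana: 34 mg / 1 mg × 3 g = 102.0 g.

102.0 g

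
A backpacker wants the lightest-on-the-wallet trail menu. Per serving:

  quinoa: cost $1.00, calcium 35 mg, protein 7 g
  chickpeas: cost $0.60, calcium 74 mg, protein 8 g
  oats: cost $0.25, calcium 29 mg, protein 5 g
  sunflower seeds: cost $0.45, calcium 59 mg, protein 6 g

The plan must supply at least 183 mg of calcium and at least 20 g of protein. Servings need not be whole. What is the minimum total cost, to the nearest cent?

Minimising a linear cost over {calcium ≥ 183, protein ≥ 20, servings ≥ 0} — the optimum is at a vertex, using one or two foods.
quinoa only: max(183/35, 20/7) = 5.229 servings → $5.23.
chickpeas only: max(183/74, 20/8) = 2.5 servings → $1.50.
oats only: max(183/29, 20/5) = 6.31 servings → $1.58.
sunflower seeds only: max(183/59, 20/6) = 3.333 servings → $1.50.
quinoa + chickpeas with both tight: 0.06723 servings and 2.441 servings → $1.53.
quinoa + oats: intersection lies outside the first quadrant.
quinoa + sunflower seeds with both tight: 0.4039 servings and 2.862 servings → $1.69.
chickpeas + oats with both tight: 2.428 servings and 0.1159 servings → $1.49.
chickpeas + sunflower seeds: intersection lies outside the first quadrant.
oats + sunflower seeds with both tight: 0.6777 servings and 2.769 servings → $1.42.
The minimum over all feasible corners is $1.42.

$1.42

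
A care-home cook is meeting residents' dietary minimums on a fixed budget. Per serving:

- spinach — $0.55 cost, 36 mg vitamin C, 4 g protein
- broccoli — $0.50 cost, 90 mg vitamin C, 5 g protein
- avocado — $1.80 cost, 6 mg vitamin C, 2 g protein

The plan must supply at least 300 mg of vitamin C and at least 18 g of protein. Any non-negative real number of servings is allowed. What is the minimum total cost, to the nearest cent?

An LP optimum is at a vertex; with two nutrient constraints at most two foods are used. Check each candidate.
spinach only: max(300/36, 18/4) = 8.333 servings → $4.58.
broccoli only: max(300/90, 18/5) = 3.6 servings → $1.80.
avocado only: max(300/6, 18/2) = 50 servings → $90.00.
spinach + broccoli with both tight: 0.6667 servings and 3.067 servings → $1.90.
spinach + avocado with both targets exact would need a negative amount; discard.
broccoli + avocado with both tight: 3.28 servings and 0.8 servings → $3.08.
The minimum over all feasible corners is $1.80.

$1.80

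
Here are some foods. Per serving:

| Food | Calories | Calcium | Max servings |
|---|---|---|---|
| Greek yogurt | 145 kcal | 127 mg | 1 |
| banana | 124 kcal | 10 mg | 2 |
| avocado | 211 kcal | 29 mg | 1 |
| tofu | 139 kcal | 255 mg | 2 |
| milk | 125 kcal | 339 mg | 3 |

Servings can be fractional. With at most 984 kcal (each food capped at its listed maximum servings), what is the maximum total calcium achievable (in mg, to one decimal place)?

Calcium per kcal: milk 2.712, tofu 1.835, Greek yogurt 0.8759, avocado 0.1374, banana 0.08065.
Take 3 servings of milk: uses 375 kcal, +1017.0 mg calcium (running total 1017.0 mg).
Take 2 servings of tofu: uses 278 kcal, +510.0 mg calcium (running total 1527.0 mg).
Take 1 serving of Greek yogurt: uses 145 kcal, +127.0 mg calcium (running total 1654.0 mg).
Take 0.8815 servings of avocado: uses 186 kcal, +25.6 mg calcium (running total 1679.6 mg).
Filling greedily by calcium-per-kcal is optimal for one linear limit, giving 1679.6 mg.

1679.6 mg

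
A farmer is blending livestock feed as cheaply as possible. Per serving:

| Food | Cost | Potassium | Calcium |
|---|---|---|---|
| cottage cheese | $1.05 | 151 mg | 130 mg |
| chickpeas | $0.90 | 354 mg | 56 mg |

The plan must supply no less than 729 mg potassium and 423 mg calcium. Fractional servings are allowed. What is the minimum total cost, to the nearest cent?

$3.78

Minimising a linear cost over {potassium ≥ 729, calcium ≥ 423, servings ≥ 0} — the optimum is at a vertex, using one or two foods.
cottage cheese only: max(729/151, 423/130) = 4.828 servings → $5.07.
chickpeas only: max(729/354, 423/56) = 7.554 servings → $6.80.
cottage cheese + chickpeas with both tight: 2.9 servings and 0.8225 servings → $3.78.
The minimum over all feasible corners is $3.78.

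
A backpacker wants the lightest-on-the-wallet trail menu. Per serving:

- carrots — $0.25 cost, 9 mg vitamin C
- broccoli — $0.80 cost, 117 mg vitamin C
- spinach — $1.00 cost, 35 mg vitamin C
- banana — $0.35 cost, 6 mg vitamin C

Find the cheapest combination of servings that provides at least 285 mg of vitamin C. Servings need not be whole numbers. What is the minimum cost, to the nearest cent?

Cost per mg of vitamin C: broccoli $0.0068, carrots $0.0278, spinach $0.0286, banana $0.0583.
With no serving limits, use only broccoli: 285 mg / 117 mg = 2.436 servings × $0.80 = $1.95.

$1.95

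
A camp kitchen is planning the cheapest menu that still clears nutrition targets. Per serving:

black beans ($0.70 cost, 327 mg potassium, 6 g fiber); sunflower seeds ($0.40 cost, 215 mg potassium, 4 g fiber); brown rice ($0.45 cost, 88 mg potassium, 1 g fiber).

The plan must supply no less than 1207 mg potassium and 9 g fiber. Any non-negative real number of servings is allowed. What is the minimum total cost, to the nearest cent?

black beans only: max(1207/327, 9/6) = 3.691 servings → $2.58.
sunflower seeds only: max(1207/215, 9/4) = 5.614 servings → $2.25.
brown rice only: max(1207/88, 9/1) = 13.72 servings → $6.17.
black beans + sunflower seeds: the both-tight solution has a negative serving — not a feasible corner.
black beans + brown rice: intersection lies outside the first quadrant.
sunflower seeds + brown rice: the both-tight solution has a negative serving — not a feasible corner.
The minimum over all feasible corners is $2.25.

$2.25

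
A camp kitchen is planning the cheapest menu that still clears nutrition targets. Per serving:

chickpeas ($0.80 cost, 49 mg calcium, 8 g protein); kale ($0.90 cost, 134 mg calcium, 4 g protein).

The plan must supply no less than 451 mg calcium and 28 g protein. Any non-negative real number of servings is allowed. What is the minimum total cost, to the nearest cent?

$4.08

chickpeas only: max(451/49, 28/8) = 9.204 servings → $7.36.
kale only: max(451/134, 28/4) = 7 servings → $6.30.
chickpeas + kale with both tight: 2.224 servings and 2.553 servings → $4.08.
So the least-cost plan costs $4.08.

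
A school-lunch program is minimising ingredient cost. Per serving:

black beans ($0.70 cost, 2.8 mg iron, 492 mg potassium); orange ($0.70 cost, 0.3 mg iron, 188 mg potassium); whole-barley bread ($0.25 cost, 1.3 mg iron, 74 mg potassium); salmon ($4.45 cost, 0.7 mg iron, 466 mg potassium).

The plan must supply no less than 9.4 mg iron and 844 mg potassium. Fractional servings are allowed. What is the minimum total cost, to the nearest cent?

$1.96

Two binding constraints pin down two serving amounts, so the optimal mix uses at most two foods. The candidates are each food alone (scaled to the tighter of iron/potassium) and each pair with both constraints tight.
black beans only: max(9.4/2.8, 844/492) = 3.357 servings → $2.35.
orange only: max(9.4/0.3, 844/188) = 31.33 servings → $21.93.
whole-barley bread only: max(9.4/1.3, 844/74) = 11.41 servings → $2.85.
salmon only: max(9.4/0.7, 844/466) = 13.43 servings → $59.76.
black beans + orange with both targets exact would need a negative amount; discard.
black beans + whole-barley bread with both tight: 0.9288 servings and 5.23 servings → $1.96.
black beans + salmon: the both-tight solution has a negative serving — not a feasible corner.
orange + whole-barley bread with both tight: 1.807 servings and 6.814 servings → $2.97.
orange + salmon: the both-tight solution has a negative serving — not a feasible corner.
whole-barley bread + salmon with both tight: 6.84 servings and 0.7249 servings → $4.94.
Cheapest feasible corner: $1.96.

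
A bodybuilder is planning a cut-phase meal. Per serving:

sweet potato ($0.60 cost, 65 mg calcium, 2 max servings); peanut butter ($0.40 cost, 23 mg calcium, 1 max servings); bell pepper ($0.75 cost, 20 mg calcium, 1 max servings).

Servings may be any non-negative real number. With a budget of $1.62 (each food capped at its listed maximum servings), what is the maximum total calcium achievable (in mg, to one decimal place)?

Calcium per dollar: sweet potato 108.3, peanut butter 57.5, bell pepper 26.67.
Take 2 servings of sweet potato: spends $1.20, +130.0 mg calcium (running total 130.0 mg).
Take 1 serving of peanut butter: spends $0.40, +23.0 mg calcium (running total 153.0 mg).
Take 0.02667 servings of bell pepper: spends $0.02, +0.5 mg calcium (running total 153.5 mg).
Greedy by best ratio exhausts the cost allowance optimally: 153.5 mg.

153.5 mg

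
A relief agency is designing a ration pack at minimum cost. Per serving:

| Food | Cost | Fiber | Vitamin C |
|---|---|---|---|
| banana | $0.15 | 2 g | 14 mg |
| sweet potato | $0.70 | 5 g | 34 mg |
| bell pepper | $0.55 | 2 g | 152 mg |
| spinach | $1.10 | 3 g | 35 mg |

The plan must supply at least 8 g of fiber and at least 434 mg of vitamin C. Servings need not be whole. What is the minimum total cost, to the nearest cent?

A basic optimal solution has at most two foods positive. Try each food alone and each pair with both targets met exactly.
banana only: max(8/2, 434/14) = 31 servings → $4.65.
sweet potato only: max(8/5, 434/34) = 12.76 servings → $8.94.
bell pepper only: max(8/2, 434/152) = 4 servings → $2.20.
spinach only: max(8/3, 434/35) = 12.4 servings → $13.64.
banana + sweet potato: intersection lies outside the first quadrant.
banana + bell pepper with both tight: 1.261 servings and 2.739 servings → $1.70.
banana + spinach: the both-tight solution has a negative serving — not a feasible corner.
sweet potato + bell pepper with both tight: 0.5029 servings and 2.743 servings → $1.86.
sweet potato + spinach: intersection lies outside the first quadrant.
bell pepper + spinach with both tight: 2.648 servings and 0.9016 servings → $2.45.
The minimum over all feasible corners is $1.70.

$1.70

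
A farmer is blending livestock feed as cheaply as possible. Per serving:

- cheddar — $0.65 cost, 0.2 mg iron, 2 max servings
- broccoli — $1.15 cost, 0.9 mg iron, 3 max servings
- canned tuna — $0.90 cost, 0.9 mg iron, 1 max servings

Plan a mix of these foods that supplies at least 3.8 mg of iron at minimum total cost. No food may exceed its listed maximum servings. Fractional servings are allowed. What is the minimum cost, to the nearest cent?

$5.00

Cost per mg of iron: canned tuna $1.0000, broccoli $1.2778, cheddar $3.2500.
Take 1 serving of canned tuna: +0.9 mg iron for $0.90 (total $0.90, still need 2.9 mg).
Take 3 servings of broccoli: +2.7 mg iron for $3.45 (total $4.35, still need 0.2 mg).
Take 1 serving of cheddar: +0.2 mg iron for $0.65 (total $5.00, still need 0.0 mg).
Greedy by cheapest-per-mg is optimal for a single linear constraint, so the minimum cost is $5.00.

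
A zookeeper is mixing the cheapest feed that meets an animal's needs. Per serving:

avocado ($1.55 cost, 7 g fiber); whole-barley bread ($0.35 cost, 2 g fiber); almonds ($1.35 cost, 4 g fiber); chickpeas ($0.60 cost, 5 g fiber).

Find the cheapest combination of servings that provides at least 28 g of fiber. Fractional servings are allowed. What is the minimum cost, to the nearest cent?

Cost per g of fiber: chickpeas $0.1200, whole-barley bread $0.1750, avocado $0.2214, almonds $0.3375.
With no serving limits, use only chickpeas: 28 g / 5 g = 5.6 servings × $0.60 = $3.36.

$3.36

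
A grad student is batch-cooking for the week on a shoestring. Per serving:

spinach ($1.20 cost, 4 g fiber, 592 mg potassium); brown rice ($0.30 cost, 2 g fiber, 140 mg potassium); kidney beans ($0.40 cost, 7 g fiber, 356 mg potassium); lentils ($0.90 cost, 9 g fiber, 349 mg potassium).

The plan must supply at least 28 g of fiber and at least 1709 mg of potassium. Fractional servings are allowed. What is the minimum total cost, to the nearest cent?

An LP optimum is at a vertex; with two nutrient constraints at most two foods are used. Check each candidate.
spinach only: max(28/4, 1709/592) = 7 servings → $8.40.
brown rice only: max(28/2, 1709/140) = 14 servings → $4.20.
kidney beans only: max(28/7, 1709/356) = 4.801 servings → $1.92.
lentils only: max(28/9, 1709/349) = 4.897 servings → $4.41.
spinach + brown rice: the both-tight solution has a negative serving — not a feasible corner.
spinach + kidney beans with both tight: 0.7335 servings and 3.581 servings → $2.31.
spinach + lentils with both tight: 1.427 servings and 2.477 servings → $3.94.
brown rice + kidney beans with both tight: 7.444 servings and 1.873 servings → $2.98.
brown rice + lentils with both tight: 9.98 servings and 0.8932 servings → $3.80.
kidney beans + lentils: intersection lies outside the first quadrant.
Cheapest feasible corner: $1.92.

$1.92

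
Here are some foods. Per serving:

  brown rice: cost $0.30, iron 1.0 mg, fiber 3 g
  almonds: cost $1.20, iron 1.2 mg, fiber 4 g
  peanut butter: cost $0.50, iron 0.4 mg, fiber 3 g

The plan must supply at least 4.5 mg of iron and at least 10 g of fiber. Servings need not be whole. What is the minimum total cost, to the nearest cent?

$1.35

A basic optimal solution has at most two foods positive. Try each food alone and each pair with both targets met exactly.
brown rice only: max(4.5/1.0, 10/3) = 4.5 servings → $1.35.
almonds only: max(4.5/1.2, 10/4) = 3.75 servings → $4.50.
peanut butter only: max(4.5/0.4, 10/3) = 11.25 servings → $5.62.
brown rice + almonds: the both-tight solution has a negative serving — not a feasible corner.
brown rice + peanut butter with both targets exact would need a negative amount; discard.
almonds + peanut butter: the both-tight solution has a negative serving — not a feasible corner.
So the least-cost plan costs $1.35.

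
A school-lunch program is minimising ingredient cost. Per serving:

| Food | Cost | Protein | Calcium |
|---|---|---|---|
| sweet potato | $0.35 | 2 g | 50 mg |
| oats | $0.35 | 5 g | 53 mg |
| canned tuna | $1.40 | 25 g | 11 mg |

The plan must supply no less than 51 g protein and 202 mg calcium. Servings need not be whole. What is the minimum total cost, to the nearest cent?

With two linear requirements the optimum uses one or two foods; enumerate the corners.
sweet potato only: max(51/2, 202/50) = 25.5 servings → $8.93.
oats only: max(51/5, 202/53) = 10.2 servings → $3.57.
canned tuna only: max(51/25, 202/11) = 18.36 servings → $25.71.
sweet potato + oats with both targets exact would need a negative amount; discard.
sweet potato + canned tuna with both tight: 3.656 servings and 1.748 servings → $3.73.
oats + canned tuna with both tight: 3.535 servings and 1.333 servings → $3.10.
Cheapest feasible corner: $3.10.

$3.10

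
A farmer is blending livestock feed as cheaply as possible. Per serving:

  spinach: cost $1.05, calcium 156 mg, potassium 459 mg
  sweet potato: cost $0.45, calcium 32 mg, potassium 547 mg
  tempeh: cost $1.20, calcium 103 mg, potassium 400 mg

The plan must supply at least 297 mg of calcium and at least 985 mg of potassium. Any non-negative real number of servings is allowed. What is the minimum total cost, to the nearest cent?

Compare the cost at each extreme point of the feasible region.
spinach only: max(297/156, 985/459) = 2.146 servings → $2.25.
sweet potato only: max(297/32, 985/547) = 9.281 servings → $4.18.
tempeh only: max(297/103, 985/400) = 2.883 servings → $3.46.
spinach + sweet potato with both tight: 1.854 servings and 0.2454 servings → $2.06.
spinach + tempeh with both tight: 1.147 servings and 1.146 servings → $2.58.
sweet potato + tempeh: the both-tight solution has a negative serving — not a feasible corner.
The minimum over all feasible corners is $2.06.

$2.06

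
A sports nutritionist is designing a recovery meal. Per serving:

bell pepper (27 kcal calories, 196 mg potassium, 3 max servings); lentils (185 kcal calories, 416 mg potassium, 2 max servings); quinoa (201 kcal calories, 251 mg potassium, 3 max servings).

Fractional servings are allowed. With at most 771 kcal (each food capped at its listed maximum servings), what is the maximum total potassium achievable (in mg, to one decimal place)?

1819.6 mg

Potassium per kcal: bell pepper 7.259, lentils 2.249, quinoa 1.249.
Take 3 servings of bell pepper: uses 81 kcal, +588.0 mg potassium (running total 588.0 mg).
Take 2 servings of lentils: uses 370 kcal, +832.0 mg potassium (running total 1420.0 mg).
Take 1.592 servings of quinoa: uses 320 kcal, +399.6 mg potassium (running total 1819.6 mg).
Greedy by best ratio exhausts the calories allowance optimally: 1819.6 mg.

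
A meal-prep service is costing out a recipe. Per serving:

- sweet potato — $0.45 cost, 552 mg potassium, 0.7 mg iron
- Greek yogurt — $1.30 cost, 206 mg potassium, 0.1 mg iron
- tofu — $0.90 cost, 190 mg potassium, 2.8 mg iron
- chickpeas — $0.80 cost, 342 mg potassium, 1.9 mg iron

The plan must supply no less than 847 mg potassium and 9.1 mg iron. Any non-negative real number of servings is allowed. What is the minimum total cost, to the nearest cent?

At the optimum either one food covers both requirements or two foods hit both targets exactly; no other combination can be cheaper.
sweet potato only: max(847/552, 9.1/0.7) = 13 servings → $5.85.
Greek yogurt only: max(847/206, 9.1/0.1) = 91 servings → $118.30.
tofu only: max(847/190, 9.1/2.8) = 4.458 servings → $4.01.
chickpeas only: max(847/342, 9.1/1.9) = 4.789 servings → $3.83.
sweet potato + Greek yogurt: intersection lies outside the first quadrant.
sweet potato + tofu with both tight: 0.4549 servings and 3.136 servings → $3.03.
sweet potato + chickpeas with both targets exact would need a negative amount; discard.
Greek yogurt + tofu with both tight: 1.152 servings and 3.209 servings → $4.39.
Greek yogurt + chickpeas with both targets exact would need a negative amount; discard.
tofu + chickpeas with both tight: 2.519 servings and 1.077 servings → $3.13.
So the least-cost plan costs $3.03.

$3.03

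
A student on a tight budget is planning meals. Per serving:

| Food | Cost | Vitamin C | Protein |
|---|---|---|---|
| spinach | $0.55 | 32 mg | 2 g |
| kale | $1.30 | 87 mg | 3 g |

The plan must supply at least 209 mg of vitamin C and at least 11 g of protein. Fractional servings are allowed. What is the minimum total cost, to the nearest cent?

$3.43

This is a tiny linear program; its minimum lies at a vertex of the feasible set. List the vertices and price them.
spinach only: max(209/32, 11/2) = 6.531 servings → $3.59.
kale only: max(209/87, 11/3) = 3.667 servings → $4.77.
spinach + kale with both tight: 4.231 servings and 0.8462 servings → $3.43.
Cheapest feasible corner: $3.43.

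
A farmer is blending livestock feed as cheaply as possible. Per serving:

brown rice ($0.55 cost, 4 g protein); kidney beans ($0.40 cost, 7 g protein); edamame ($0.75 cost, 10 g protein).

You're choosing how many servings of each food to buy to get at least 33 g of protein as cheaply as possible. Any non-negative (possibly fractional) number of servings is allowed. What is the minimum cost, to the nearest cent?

Cost per g of protein: kidney beans $0.0571, edamame $0.0750, brown rice $0.1375.
With no serving limits, use only kidney beans: 33 g / 7 g = 4.714 servings × $0.40 = $1.89.

$1.89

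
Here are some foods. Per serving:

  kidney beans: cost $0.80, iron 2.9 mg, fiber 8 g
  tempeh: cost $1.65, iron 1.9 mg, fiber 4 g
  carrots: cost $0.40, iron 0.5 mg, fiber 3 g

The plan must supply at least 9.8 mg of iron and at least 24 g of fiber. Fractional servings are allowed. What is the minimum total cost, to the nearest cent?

$2.70

For a min-cost LP with two ≥-constraints, a basic feasible solution has at most two positive variables.
kidney beans only: max(9.8/2.9, 24/8) = 3.379 servings → $2.70.
tempeh only: max(9.8/1.9, 24/4) = 6 servings → $9.90.
carrots only: max(9.8/0.5, 24/3) = 19.6 servings → $7.84.
kidney beans + tempeh with both tight: 1.778 servings and 2.444 servings → $5.46.
kidney beans + carrots with both targets exact would need a negative amount; discard.
tempeh + carrots with both tight: 4.703 servings and 1.73 servings → $8.45.
The minimum over all feasible corners is $2.70.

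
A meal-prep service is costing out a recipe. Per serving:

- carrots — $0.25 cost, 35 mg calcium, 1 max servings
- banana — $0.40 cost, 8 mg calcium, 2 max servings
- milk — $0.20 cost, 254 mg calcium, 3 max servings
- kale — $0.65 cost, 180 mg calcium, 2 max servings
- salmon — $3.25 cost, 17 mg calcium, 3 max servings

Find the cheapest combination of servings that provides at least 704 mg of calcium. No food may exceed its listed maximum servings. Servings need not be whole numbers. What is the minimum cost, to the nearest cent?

$0.55

Cost per mg of calcium: milk $0.0008, kale $0.0036, carrots $0.0071, banana $0.0500, salmon $0.1912.
Take 2.772 servings of milk: +704.0 mg calcium for $0.55 (total $0.55, still need 0.0 mg).
Filling from the cheapest source first is optimal under one linear minimum: $0.55.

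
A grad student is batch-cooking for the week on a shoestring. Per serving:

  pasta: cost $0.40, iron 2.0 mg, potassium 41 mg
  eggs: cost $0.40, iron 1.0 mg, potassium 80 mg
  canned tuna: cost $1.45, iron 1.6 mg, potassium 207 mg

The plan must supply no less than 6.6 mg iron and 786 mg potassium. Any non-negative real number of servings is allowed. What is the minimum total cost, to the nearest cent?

$3.93

Two binding constraints pin down two serving amounts, so the optimal mix uses at most two foods. The candidates are each food alone (scaled to the tighter of iron/potassium) and each pair with both constraints tight.
pasta only: max(6.6/2.0, 786/41) = 19.17 servings → $7.67.
eggs only: max(6.6/1.0, 786/80) = 9.825 servings → $3.93.
canned tuna only: max(6.6/1.6, 786/207) = 4.125 servings → $5.98.
pasta + eggs: intersection lies outside the first quadrant.
pasta + canned tuna with both tight: 0.3117 servings and 3.735 servings → $5.54.
eggs + canned tuna with both tight: 1.375 servings and 3.266 servings → $5.29.
The minimum over all feasible corners is $3.93.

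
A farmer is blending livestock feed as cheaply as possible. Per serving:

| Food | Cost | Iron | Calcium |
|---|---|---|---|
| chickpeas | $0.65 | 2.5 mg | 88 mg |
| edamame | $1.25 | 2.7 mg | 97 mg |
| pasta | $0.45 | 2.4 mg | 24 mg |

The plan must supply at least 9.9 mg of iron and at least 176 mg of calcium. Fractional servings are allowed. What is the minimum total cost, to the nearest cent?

$2.08

This is a tiny linear program; its minimum lies at a vertex of the feasible set. List the vertices and price them.
chickpeas only: max(9.9/2.5, 176/88) = 3.96 servings → $2.57.
edamame only: max(9.9/2.7, 176/97) = 3.667 servings → $4.58.
pasta only: max(9.9/2.4, 176/24) = 7.333 servings → $3.30.
chickpeas + edamame: the both-tight solution has a negative serving — not a feasible corner.
chickpeas + pasta with both tight: 1.222 servings and 2.852 servings → $2.08.
edamame + pasta with both tight: 1.1 servings and 2.888 servings → $2.67.
So the least-cost plan costs $2.08.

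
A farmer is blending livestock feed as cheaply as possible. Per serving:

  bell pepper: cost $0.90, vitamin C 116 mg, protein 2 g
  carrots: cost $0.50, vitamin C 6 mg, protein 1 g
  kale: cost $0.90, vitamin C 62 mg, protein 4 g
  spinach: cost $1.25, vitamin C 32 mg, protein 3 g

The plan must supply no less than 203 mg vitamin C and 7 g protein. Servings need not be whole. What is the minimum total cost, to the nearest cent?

$2.08

At the optimum either one food covers both requirements or two foods hit both targets exactly; no other combination can be cheaper.
bell pepper only: max(203/116, 7/2) = 3.5 servings → $3.15.
carrots only: max(203/6, 7/1) = 33.83 servings → $16.92.
kale only: max(203/62, 7/4) = 3.274 servings → $2.95.
spinach only: max(203/32, 7/3) = 6.344 servings → $7.93.
bell pepper + carrots with both tight: 1.548 servings and 3.904 servings → $3.35.
bell pepper + kale with both tight: 1.112 servings and 1.194 servings → $2.08.
bell pepper + spinach with both tight: 1.356 servings and 1.43 servings → $3.01.
carrots + kale with both targets exact would need a negative amount; discard.
carrots + spinach: intersection lies outside the first quadrant.
kale + spinach: intersection lies outside the first quadrant.
So the least-cost plan costs $2.08.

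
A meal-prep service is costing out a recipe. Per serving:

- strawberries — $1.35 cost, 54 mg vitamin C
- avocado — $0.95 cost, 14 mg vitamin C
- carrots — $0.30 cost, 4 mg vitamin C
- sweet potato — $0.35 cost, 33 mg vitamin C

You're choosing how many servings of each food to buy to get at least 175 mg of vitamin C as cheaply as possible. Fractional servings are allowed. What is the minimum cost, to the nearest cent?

$1.86

Cost per mg of vitamin C: sweet potato $0.0106, strawberries $0.0250, avocado $0.0679, carrots $0.0750.
With no serving limits, use only sweet potato: 175 mg / 33 mg = 5.303 servings × $0.35 = $1.86.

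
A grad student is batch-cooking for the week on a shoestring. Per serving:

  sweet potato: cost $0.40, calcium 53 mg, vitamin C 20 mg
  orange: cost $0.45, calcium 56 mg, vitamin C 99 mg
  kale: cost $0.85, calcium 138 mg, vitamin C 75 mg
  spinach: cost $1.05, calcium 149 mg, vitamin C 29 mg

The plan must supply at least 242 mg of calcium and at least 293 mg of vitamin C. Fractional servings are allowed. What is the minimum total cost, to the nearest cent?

sweet potato only: max(242/53, 293/20) = 14.65 servings → $5.86.
orange only: max(242/56, 293/99) = 4.321 servings → $1.94.
kale only: max(242/138, 293/75) = 3.907 servings → $3.32.
spinach only: max(242/149, 293/29) = 10.1 servings → $10.61.
sweet potato + orange with both tight: 1.829 servings and 2.59 servings → $1.90.
sweet potato + kale: the both-tight solution has a negative serving — not a feasible corner.
sweet potato + spinach: intersection lies outside the first quadrant.
orange + kale with both tight: 2.355 servings and 0.7979 servings → $1.74.
orange + spinach with both tight: 2.791 servings and 0.5752 servings → $1.86.
kale + spinach with both targets exact would need a negative amount; discard.
The minimum over all feasible corners is $1.74.

$1.74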